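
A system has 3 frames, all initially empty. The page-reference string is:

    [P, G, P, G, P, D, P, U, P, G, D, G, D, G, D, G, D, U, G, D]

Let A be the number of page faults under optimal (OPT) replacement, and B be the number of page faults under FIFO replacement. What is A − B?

-3

Under OPT: F F . . . F . F . . F . . . . . . . . . → 5 faults.
Under FIFO: F F . . . F . F F F F . . . . . . F . . → 8 faults.
A − B = 5 − 8 = -3.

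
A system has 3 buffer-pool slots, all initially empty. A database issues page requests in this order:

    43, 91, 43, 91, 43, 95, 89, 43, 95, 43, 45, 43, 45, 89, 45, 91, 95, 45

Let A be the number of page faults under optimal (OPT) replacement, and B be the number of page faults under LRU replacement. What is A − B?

-1

Under OPT: F F . . . F F . . . F . . . . F F . → 7 faults.
Under LRU: F F . . . F F . . . F . . F . F F . → 8 faults.
A − B = 7 − 8 = -1.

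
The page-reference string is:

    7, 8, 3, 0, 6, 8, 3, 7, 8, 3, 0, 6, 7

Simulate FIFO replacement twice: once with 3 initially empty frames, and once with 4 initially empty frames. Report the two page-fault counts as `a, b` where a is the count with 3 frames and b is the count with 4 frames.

10, 11

3 frames: F F F F F F F F . . F F . → 10 faults.
4 frames: F F F F F . . F F F F F F → 11 faults.
11 > 10: adding a frame increased faults — Belady's anomaly.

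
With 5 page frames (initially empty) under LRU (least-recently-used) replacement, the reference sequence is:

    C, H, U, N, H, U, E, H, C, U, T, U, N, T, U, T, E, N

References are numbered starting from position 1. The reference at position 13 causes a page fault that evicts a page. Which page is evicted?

pos 1: C: miss, frames {C}
pos 2: H: miss, frames {C,H}
pos 3: U: miss, frames {C,H,U}
pos 4: N: miss, frames {C,H,U,N}
pos 5: H: hit
pos 6: U: hit
pos 7: E: miss, frames {C,N,H,U,E}
pos 8: H: hit
pos 9: C: hit
pos 10: U: hit
pos 11: T: miss, evict N, frames {E,H,C,U,T}
pos 12: U: hit
pos 13: N: miss, evict E, frames {H,C,T,U,N}
At position 13, page E is evicted.

E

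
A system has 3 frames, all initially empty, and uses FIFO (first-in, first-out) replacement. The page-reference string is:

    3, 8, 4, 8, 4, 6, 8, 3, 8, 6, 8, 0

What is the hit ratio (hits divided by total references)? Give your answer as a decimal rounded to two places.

3 → miss, frames {3}
8 → miss, frames {3,8}
4 → miss, frames {3,8,4}
8 → hit
4 → hit
6 → miss, evict 3, frames {8,4,6}
8 → hit
3 → miss, evict 8, frames {4,6,3}
8 → miss, evict 4, frames {6,3,8}
6 → hit
8 → hit
0 → miss, evict 6, frames {3,8,0}
Hits: 5 of 12 references → 5/12 = 0.4167.

0.42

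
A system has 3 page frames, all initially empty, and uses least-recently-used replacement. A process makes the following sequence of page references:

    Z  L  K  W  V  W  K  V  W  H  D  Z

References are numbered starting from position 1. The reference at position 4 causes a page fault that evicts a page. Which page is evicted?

pos 1: Z: miss, frames (Z)
pos 2: L: miss, frames (Z L)
pos 3: K: miss, frames (Z L K)
pos 4: W: miss, evict Z, frames (L K W)
At position 4, page Z is evicted.

Z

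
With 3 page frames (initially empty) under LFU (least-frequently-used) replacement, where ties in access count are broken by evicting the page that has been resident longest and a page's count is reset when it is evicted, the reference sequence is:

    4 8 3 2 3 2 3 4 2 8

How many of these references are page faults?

6

4 -> fault, frames (4)
8 -> fault, frames (4 8)
3 -> fault, frames (4 8 3)
2 -> fault, evict 4, frames (8 3 2)
3 -> hit
2 -> hit
3 -> hit
4 -> fault, evict 8, frames (3 2 4)
2 -> hit
8 -> fault, evict 4, frames (3 2 8)
Page faults: 6.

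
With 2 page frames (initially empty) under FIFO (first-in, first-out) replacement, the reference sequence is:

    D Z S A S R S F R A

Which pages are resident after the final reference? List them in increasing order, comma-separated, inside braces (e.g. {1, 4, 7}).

{A, R}

D: miss, frames {D}
Z: miss, frames {D,Z}
S: miss, evict D, frames {Z,S}
A: miss, evict Z, frames {S,A}
S: hit
R: miss, evict S, frames {A,R}
S: miss, evict A, frames {R,S}
F: miss, evict R, frames {S,F}
R: miss, evict S, frames {F,R}
A: miss, evict F, frames {R,A}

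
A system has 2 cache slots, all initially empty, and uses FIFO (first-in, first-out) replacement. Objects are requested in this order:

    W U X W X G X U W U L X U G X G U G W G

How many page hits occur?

4

W: miss, frames [W]
U: miss, frames [W, U]
X: miss, evict W, frames [U, X]
W: miss, evict U, frames [X, W]
X: hit
G: miss, evict X, frames [W, G]
X: miss, evict W, frames [G, X]
U: miss, evict G, frames [X, U]
W: miss, evict X, frames [U, W]
U: hit
L: miss, evict U, frames [W, L]
X: miss, evict W, frames [L, X]
U: miss, evict L, frames [X, U]
G: miss, evict X, frames [U, G]
X: miss, evict U, frames [G, X]
G: hit
U: miss, evict G, frames [X, U]
G: miss, evict X, frames [U, G]
W: miss, evict U, frames [G, W]
G: hit
Hits: 4.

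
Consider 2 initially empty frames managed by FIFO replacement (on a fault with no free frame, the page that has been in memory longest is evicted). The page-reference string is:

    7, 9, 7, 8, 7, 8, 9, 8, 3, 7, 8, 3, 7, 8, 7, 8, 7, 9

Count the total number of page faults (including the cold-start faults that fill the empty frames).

7: fault, frames (7)
9: fault, frames (7 9)
7: hit
8: fault, evict 7, frames (9 8)
7: fault, evict 9, frames (8 7)
8: hit
9: fault, evict 8, frames (7 9)
8: fault, evict 7, frames (9 8)
3: fault, evict 9, frames (8 3)
7: fault, evict 8, frames (3 7)
8: fault, evict 3, frames (7 8)
3: fault, evict 7, frames (8 3)
7: fault, evict 8, frames (3 7)
8: fault, evict 3, frames (7 8)
7: hit
8: hit
7: hit
9: fault, evict 7, frames (8 9)
Page faults: 13.

13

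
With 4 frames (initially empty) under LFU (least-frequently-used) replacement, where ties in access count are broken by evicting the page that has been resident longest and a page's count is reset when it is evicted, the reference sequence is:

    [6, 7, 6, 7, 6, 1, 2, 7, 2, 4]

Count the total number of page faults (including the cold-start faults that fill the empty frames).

6: fault, frames {6}
7: fault, frames {6,7}
6: hit
7: hit
6: hit
1: fault, frames {6,7,1}
2: fault, frames {6,7,1,2}
7: hit
2: hit
4: fault, evict 1, frames {6,7,2,4}
Page faults: 5.

5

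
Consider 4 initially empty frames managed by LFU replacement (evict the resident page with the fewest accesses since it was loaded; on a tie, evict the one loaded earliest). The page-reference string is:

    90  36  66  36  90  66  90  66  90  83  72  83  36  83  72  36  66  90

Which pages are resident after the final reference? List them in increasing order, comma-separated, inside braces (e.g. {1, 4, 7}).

90 -> miss, frames {90}
36 -> miss, frames {90,36}
66 -> miss, frames {90,36,66}
36 -> hit
90 -> hit
66 -> hit
90 -> hit
66 -> hit
90 -> hit
83 -> miss, frames {90,36,66,83}
72 -> miss, evict 83, frames {90,36,66,72}
83 -> miss, evict 72, frames {90,36,66,83}
36 -> hit
83 -> hit
72 -> miss, evict 83, frames {90,36,66,72}
36 -> hit
66 -> hit
90 -> hit

{36, 66, 72, 90}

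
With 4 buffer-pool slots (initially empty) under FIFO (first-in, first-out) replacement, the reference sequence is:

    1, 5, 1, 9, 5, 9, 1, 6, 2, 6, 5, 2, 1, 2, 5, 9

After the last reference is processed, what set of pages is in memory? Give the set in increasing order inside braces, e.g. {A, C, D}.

1 -> fault, frames [1]
5 -> fault, frames [1, 5]
1 -> hit
9 -> fault, frames [1, 5, 9]
5 -> hit
9 -> hit
1 -> hit
6 -> fault, frames [1, 5, 9, 6]
2 -> fault, evict 1, frames [5, 9, 6, 2]
6 -> hit
5 -> hit
2 -> hit
1 -> fault, evict 5, frames [9, 6, 2, 1]
2 -> hit
5 -> fault, evict 9, frames [6, 2, 1, 5]
9 -> fault, evict 6, frames [2, 1, 5, 9]

{1, 2, 5, 9}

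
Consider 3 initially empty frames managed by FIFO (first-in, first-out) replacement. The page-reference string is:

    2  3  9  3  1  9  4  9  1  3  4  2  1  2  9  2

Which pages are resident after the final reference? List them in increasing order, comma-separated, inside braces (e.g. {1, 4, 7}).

{1, 2, 9}

2 -> fault, frames {2}
3 -> fault, frames {2,3}
9 -> fault, frames {2,3,9}
3 -> hit
1 -> fault, evict 2, frames {3,9,1}
9 -> hit
4 -> fault, evict 3, frames {9,1,4}
9 -> hit
1 -> hit
3 -> fault, evict 9, frames {1,4,3}
4 -> hit
2 -> fault, evict 1, frames {4,3,2}
1 -> fault, evict 4, frames {3,2,1}
2 -> hit
9 -> fault, evict 3, frames {2,1,9}
2 -> hit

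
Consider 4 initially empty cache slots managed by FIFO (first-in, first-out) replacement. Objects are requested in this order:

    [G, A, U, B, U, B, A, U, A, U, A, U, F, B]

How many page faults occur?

5

G: miss, frames (G)
A: miss, frames (G A)
U: miss, frames (G A U)
B: miss, frames (G A U B)
U: hit
B: hit
A: hit
U: hit
A: hit
U: hit
A: hit
U: hit
F: miss, evict G, frames (A U B F)
B: hit
Page faults: 5.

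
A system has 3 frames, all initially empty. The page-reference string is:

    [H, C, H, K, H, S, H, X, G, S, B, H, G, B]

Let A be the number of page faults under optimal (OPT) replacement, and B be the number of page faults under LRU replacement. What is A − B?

-3

Under OPT: F F . F . F . F F . F . . . → 7 faults.
Under LRU: F F . F . F . F F F F F F . → 10 faults.
A − B = 7 − 10 = -3.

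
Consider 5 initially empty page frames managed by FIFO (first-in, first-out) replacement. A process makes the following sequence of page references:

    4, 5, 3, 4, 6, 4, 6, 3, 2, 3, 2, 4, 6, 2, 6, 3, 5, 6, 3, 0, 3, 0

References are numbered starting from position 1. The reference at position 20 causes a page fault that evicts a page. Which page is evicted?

pos 1: 4 → fault, frames {4}
pos 2: 5 → fault, frames {4,5}
pos 3: 3 → fault, frames {4,5,3}
pos 4: 4 → hit
pos 5: 6 → fault, frames {4,5,3,6}
pos 6: 4 → hit
pos 7: 6 → hit
pos 8: 3 → hit
pos 9: 2 → fault, frames {4,5,3,6,2}
pos 10: 3 → hit
pos 11: 2 → hit
pos 12: 4 → hit
pos 13: 6 → hit
pos 14: 2 → hit
pos 15: 6 → hit
pos 16: 3 → hit
pos 17: 5 → hit
pos 18: 6 → hit
pos 19: 3 → hit
pos 20: 0 → fault, evict 4, frames {5,3,6,2,0}
At position 20, page 4 is evicted.

4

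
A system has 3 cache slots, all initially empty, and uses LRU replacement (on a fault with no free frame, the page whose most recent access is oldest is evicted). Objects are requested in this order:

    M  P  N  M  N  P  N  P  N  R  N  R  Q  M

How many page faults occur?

6

M: fault, frames {M}
P: fault, frames {M,P}
N: fault, frames {M,P,N}
M: hit
N: hit
P: hit
N: hit
P: hit
N: hit
R: fault, evict M, frames {P,N,R}
N: hit
R: hit
Q: fault, evict P, frames {N,R,Q}
M: fault, evict N, frames {R,Q,M}
Page faults: 6.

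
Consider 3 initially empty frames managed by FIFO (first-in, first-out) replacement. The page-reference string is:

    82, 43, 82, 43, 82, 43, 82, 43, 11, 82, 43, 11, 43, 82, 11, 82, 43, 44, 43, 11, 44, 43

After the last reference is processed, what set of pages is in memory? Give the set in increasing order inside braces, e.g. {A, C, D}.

82: fault, frames [82]
43: fault, frames [82, 43]
82: hit
43: hit
82: hit
43: hit
82: hit
43: hit
11: fault, frames [82, 43, 11]
82: hit
43: hit
11: hit
43: hit
82: hit
11: hit
82: hit
43: hit
44: fault, evict 82, frames [43, 11, 44]
43: hit
11: hit
44: hit
43: hit

{11, 43, 44}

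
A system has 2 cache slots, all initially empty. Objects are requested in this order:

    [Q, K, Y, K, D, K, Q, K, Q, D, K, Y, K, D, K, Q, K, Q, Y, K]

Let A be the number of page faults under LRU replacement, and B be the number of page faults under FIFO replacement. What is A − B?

Under LRU: F F F . F . F . . F F F . F . F . . F F → 12 faults.
Under FIFO: F F F . F F F . . F F F . F F F . . F F → 14 faults.
A − B = 12 − 14 = -2.

-2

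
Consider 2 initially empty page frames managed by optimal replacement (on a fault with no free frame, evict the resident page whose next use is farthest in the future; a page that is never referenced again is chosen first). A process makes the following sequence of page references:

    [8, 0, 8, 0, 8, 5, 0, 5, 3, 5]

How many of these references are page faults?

4

8: fault, frames {8}
0: fault, frames {8,0}
8: hit
0: hit
8: hit
5: fault, evict 8, frames {0,5}
0: hit
5: hit
3: fault, evict 0, frames {5,3}
5: hit
Page faults: 4.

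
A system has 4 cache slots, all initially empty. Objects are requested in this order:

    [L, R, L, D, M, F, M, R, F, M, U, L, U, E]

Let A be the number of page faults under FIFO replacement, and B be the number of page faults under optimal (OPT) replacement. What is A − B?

1

Under FIFO: F F . F F F . . . . F F . F → 8 faults.
Under OPT: F F . F F F . . . . F . . F → 7 faults.
A − B = 8 − 7 = 1.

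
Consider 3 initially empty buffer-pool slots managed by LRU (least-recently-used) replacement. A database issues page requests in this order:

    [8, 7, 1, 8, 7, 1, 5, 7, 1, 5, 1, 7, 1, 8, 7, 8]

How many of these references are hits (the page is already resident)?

11

8: fault, frames [8]
7: fault, frames [8, 7]
1: fault, frames [8, 7, 1]
8: hit
7: hit
1: hit
5: fault, evict 8, frames [7, 1, 5]
7: hit
1: hit
5: hit
1: hit
7: hit
1: hit
8: fault, evict 5, frames [7, 1, 8]
7: hit
8: hit
Hits: 11.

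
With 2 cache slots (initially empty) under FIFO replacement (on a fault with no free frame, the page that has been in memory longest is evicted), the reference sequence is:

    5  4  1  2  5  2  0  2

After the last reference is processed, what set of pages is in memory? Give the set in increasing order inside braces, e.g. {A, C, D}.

5 → miss, frames (5)
4 → miss, frames (5 4)
1 → miss, evict 5, frames (4 1)
2 → miss, evict 4, frames (1 2)
5 → miss, evict 1, frames (2 5)
2 → hit
0 → miss, evict 2, frames (5 0)
2 → miss, evict 5, frames (0 2)

{0, 2}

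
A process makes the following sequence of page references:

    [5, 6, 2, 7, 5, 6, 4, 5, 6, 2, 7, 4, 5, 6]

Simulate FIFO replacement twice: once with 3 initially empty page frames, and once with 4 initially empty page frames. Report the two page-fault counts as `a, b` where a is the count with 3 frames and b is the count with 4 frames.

11, 12

3 frames: F F F F F F F . . F F . F F → 11 faults.
4 frames: F F F F . . F F F F F F F F → 12 faults.
12 > 11: adding a frame increased faults — Belady's anomaly.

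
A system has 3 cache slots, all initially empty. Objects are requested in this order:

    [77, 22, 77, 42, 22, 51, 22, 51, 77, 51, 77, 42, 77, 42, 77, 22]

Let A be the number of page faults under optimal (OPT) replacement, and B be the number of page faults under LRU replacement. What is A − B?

-2

Under OPT: F F . F . F . . . . . F . . . . → 5 faults.
Under LRU: F F . F . F . . F . . F . . . F → 7 faults.
A − B = 5 − 7 = -2.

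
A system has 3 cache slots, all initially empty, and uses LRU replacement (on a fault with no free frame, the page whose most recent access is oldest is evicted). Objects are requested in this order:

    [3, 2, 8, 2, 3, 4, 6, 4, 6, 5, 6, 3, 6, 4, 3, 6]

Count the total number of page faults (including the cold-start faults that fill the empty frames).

8

3: miss, frames {3}
2: miss, frames {3,2}
8: miss, frames {3,2,8}
2: hit
3: hit
4: miss, evict 8, frames {2,3,4}
6: miss, evict 2, frames {3,4,6}
4: hit
6: hit
5: miss, evict 3, frames {4,6,5}
6: hit
3: miss, evict 4, frames {5,6,3}
6: hit
4: miss, evict 5, frames {3,6,4}
3: hit
6: hit
Page faults: 8.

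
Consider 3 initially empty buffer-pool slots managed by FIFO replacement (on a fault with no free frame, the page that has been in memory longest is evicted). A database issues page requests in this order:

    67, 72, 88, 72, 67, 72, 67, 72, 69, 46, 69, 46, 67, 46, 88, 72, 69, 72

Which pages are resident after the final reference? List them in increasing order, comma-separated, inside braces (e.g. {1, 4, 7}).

67: fault, frames (67)
72: fault, frames (67 72)
88: fault, frames (67 72 88)
72: hit
67: hit
72: hit
67: hit
72: hit
69: fault, evict 67, frames (72 88 69)
46: fault, evict 72, frames (88 69 46)
69: hit
46: hit
67: fault, evict 88, frames (69 46 67)
46: hit
88: fault, evict 69, frames (46 67 88)
72: fault, evict 46, frames (67 88 72)
69: fault, evict 67, frames (88 72 69)
72: hit

{69, 72, 88}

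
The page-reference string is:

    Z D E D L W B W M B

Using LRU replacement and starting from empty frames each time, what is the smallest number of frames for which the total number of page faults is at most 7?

f=1: 10 faults
f=2: 8 faults
f=3: 7 faults
f=4: 7 faults
f=5: 7 faults
f=6: 7 faults
f=7: 7 faults
Smallest f with faults ≤ 7 is 3.

3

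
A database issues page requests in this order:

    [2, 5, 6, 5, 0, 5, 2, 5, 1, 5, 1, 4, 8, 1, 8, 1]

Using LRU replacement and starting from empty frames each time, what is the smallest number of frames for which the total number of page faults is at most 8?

3

f=1: 16 faults
f=2: 9 faults
f=3: 8 faults
f=4: 7 faults
f=5: 7 faults
f=6: 7 faults
f=7: 7 faults
Smallest f with faults ≤ 8 is 3.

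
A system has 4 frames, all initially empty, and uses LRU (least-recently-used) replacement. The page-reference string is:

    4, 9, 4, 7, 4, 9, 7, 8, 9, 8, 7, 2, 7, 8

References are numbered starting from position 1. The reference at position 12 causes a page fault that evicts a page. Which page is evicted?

pos 1: 4 -> fault, frames (4)
pos 2: 9 -> fault, frames (4 9)
pos 3: 4 -> hit
pos 4: 7 -> fault, frames (9 4 7)
pos 5: 4 -> hit
pos 6: 9 -> hit
pos 7: 7 -> hit
pos 8: 8 -> fault, frames (4 9 7 8)
pos 9: 9 -> hit
pos 10: 8 -> hit
pos 11: 7 -> hit
pos 12: 2 -> fault, evict 4, frames (9 8 7 2)
At position 12, page 4 is evicted.

4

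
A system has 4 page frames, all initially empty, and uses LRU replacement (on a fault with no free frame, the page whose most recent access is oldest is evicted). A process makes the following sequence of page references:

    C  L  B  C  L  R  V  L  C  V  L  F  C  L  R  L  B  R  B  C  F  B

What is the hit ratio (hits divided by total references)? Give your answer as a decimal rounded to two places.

0.59

C → fault, frames [C]
L → fault, frames [C, L]
B → fault, frames [C, L, B]
C → hit
L → hit
R → fault, frames [B, C, L, R]
V → fault, evict B, frames [C, L, R, V]
L → hit
C → hit
V → hit
L → hit
F → fault, evict R, frames [C, V, L, F]
C → hit
L → hit
R → fault, evict V, frames [F, C, L, R]
L → hit
B → fault, evict F, frames [C, R, L, B]
R → hit
B → hit
C → hit
F → fault, evict L, frames [R, B, C, F]
B → hit
Hits: 13 of 22 references → 13/22 = 0.5909.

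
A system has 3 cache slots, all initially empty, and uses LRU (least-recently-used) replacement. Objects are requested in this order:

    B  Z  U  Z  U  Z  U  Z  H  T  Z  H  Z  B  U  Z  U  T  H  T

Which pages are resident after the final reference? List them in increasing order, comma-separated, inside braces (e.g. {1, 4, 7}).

{H, T, U}

B: miss, frames {B}
Z: miss, frames {B,Z}
U: miss, frames {B,Z,U}
Z: hit
U: hit
Z: hit
U: hit
Z: hit
H: miss, evict B, frames {U,Z,H}
T: miss, evict U, frames {Z,H,T}
Z: hit
H: hit
Z: hit
B: miss, evict T, frames {H,Z,B}
U: miss, evict H, frames {Z,B,U}
Z: hit
U: hit
T: miss, evict B, frames {Z,U,T}
H: miss, evict Z, frames {U,T,H}
T: hit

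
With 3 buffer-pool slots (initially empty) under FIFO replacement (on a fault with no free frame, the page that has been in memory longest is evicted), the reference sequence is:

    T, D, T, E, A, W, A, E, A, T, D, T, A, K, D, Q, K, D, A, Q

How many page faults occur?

12

T -> fault, frames [T]
D -> fault, frames [T, D]
T -> hit
E -> fault, frames [T, D, E]
A -> fault, evict T, frames [D, E, A]
W -> fault, evict D, frames [E, A, W]
A -> hit
E -> hit
A -> hit
T -> fault, evict E, frames [A, W, T]
D -> fault, evict A, frames [W, T, D]
T -> hit
A -> fault, evict W, frames [T, D, A]
K -> fault, evict T, frames [D, A, K]
D -> hit
Q -> fault, evict D, frames [A, K, Q]
K -> hit
D -> fault, evict A, frames [K, Q, D]
A -> fault, evict K, frames [Q, D, A]
Q -> hit
Page faults: 12.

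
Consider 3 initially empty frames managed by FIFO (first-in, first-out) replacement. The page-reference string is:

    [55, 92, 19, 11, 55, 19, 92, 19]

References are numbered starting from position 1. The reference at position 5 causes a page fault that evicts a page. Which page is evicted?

pos 1: 55 → miss, frames [55]
pos 2: 92 → miss, frames [55, 92]
pos 3: 19 → miss, frames [55, 92, 19]
pos 4: 11 → miss, evict 55, frames [92, 19, 11]
pos 5: 55 → miss, evict 92, frames [19, 11, 55]
At position 5, page 92 is evicted.

92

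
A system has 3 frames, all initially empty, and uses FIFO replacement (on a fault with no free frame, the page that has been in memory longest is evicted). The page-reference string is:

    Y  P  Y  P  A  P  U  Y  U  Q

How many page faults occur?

Y → miss, frames {Y}
P → miss, frames {Y,P}
Y → hit
P → hit
A → miss, frames {Y,P,A}
P → hit
U → miss, evict Y, frames {P,A,U}
Y → miss, evict P, frames {A,U,Y}
U → hit
Q → miss, evict A, frames {U,Y,Q}
Page faults: 6.

6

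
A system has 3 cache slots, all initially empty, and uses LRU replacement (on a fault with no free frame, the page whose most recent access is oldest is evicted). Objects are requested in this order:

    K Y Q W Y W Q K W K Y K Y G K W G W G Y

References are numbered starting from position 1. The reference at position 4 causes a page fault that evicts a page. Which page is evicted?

pos 1: K: miss, frames [K]
pos 2: Y: miss, frames [K, Y]
pos 3: Q: miss, frames [K, Y, Q]
pos 4: W: miss, evict K, frames [Y, Q, W]
At position 4, page K is evicted.

K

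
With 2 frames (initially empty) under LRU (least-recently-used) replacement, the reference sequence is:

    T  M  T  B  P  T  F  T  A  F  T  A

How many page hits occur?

T → fault, frames [T]
M → fault, frames [T, M]
T → hit
B → fault, evict M, frames [T, B]
P → fault, evict T, frames [B, P]
T → fault, evict B, frames [P, T]
F → fault, evict P, frames [T, F]
T → hit
A → fault, evict F, frames [T, A]
F → fault, evict T, frames [A, F]
T → fault, evict A, frames [F, T]
A → fault, evict F, frames [T, A]
Hits: 2.

2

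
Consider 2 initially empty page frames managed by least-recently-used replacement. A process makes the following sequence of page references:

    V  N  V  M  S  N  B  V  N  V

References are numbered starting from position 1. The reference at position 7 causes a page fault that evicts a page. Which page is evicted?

pos 1: V -> miss, frames {V}
pos 2: N -> miss, frames {V,N}
pos 3: V -> hit
pos 4: M -> miss, evict N, frames {V,M}
pos 5: S -> miss, evict V, frames {M,S}
pos 6: N -> miss, evict M, frames {S,N}
pos 7: B -> miss, evict S, frames {N,B}
At position 7, page S is evicted.

S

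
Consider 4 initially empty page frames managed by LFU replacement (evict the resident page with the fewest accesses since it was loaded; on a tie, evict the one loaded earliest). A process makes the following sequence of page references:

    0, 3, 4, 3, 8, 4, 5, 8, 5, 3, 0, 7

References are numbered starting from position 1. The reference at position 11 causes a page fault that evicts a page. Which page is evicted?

4

pos 1: 0: miss, frames (0)
pos 2: 3: miss, frames (0 3)
pos 3: 4: miss, frames (0 3 4)
pos 4: 3: hit
pos 5: 8: miss, frames (0 3 4 8)
pos 6: 4: hit
pos 7: 5: miss, evict 0, frames (3 4 8 5)
pos 8: 8: hit
pos 9: 5: hit
pos 10: 3: hit
pos 11: 0: miss, evict 4, frames (3 8 5 0)
At position 11, page 4 is evicted.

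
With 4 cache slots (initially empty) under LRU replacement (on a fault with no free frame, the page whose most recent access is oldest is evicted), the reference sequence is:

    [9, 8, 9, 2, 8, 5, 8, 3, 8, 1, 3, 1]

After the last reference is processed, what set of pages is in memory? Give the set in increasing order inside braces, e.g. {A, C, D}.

{1, 3, 5, 8}

9: miss, frames [9]
8: miss, frames [9, 8]
9: hit
2: miss, frames [8, 9, 2]
8: hit
5: miss, frames [9, 2, 8, 5]
8: hit
3: miss, evict 9, frames [2, 5, 8, 3]
8: hit
1: miss, evict 2, frames [5, 3, 8, 1]
3: hit
1: hit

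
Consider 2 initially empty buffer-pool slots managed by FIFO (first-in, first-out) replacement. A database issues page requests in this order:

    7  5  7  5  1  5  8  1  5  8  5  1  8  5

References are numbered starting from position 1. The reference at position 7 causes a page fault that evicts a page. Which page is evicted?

pos 1: 7: miss, frames (7)
pos 2: 5: miss, frames (7 5)
pos 3: 7: hit
pos 4: 5: hit
pos 5: 1: miss, evict 7, frames (5 1)
pos 6: 5: hit
pos 7: 8: miss, evict 5, frames (1 8)
At position 7, page 5 is evicted.

5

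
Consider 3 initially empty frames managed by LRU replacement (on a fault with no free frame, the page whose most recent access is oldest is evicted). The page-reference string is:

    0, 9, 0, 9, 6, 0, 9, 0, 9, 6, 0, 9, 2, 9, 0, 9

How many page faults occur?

0 -> fault, frames {0}
9 -> fault, frames {0,9}
0 -> hit
9 -> hit
6 -> fault, frames {0,9,6}
0 -> hit
9 -> hit
0 -> hit
9 -> hit
6 -> hit
0 -> hit
9 -> hit
2 -> fault, evict 6, frames {0,9,2}
9 -> hit
0 -> hit
9 -> hit
Page faults: 4.

4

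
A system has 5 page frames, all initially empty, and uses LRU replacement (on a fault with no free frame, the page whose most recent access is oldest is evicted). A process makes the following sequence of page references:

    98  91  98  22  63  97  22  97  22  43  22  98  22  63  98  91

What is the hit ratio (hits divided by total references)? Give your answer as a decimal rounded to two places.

98 → fault, frames {98}
91 → fault, frames {98,91}
98 → hit
22 → fault, frames {91,98,22}
63 → fault, frames {91,98,22,63}
97 → fault, frames {91,98,22,63,97}
22 → hit
97 → hit
22 → hit
43 → fault, evict 91, frames {98,63,97,22,43}
22 → hit
98 → hit
22 → hit
63 → hit
98 → hit
91 → fault, evict 97, frames {43,22,63,98,91}
Hits: 9 of 16 references → 9/16 = 0.5625.

0.56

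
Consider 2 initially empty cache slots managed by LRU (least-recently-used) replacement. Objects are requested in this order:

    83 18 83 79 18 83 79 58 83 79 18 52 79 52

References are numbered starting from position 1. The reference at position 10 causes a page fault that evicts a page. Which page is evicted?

58

pos 1: 83 → miss, frames {83}
pos 2: 18 → miss, frames {83,18}
pos 3: 83 → hit
pos 4: 79 → miss, evict 18, frames {83,79}
pos 5: 18 → miss, evict 83, frames {79,18}
pos 6: 83 → miss, evict 79, frames {18,83}
pos 7: 79 → miss, evict 18, frames {83,79}
pos 8: 58 → miss, evict 83, frames {79,58}
pos 9: 83 → miss, evict 79, frames {58,83}
pos 10: 79 → miss, evict 58, frames {83,79}
At position 10, page 58 is evicted.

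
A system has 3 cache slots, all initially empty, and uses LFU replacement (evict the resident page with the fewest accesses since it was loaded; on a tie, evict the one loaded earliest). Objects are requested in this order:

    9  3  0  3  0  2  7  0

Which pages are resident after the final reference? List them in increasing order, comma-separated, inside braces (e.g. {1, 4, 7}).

9: miss, frames [9]
3: miss, frames [9, 3]
0: miss, frames [9, 3, 0]
3: hit
0: hit
2: miss, evict 9, frames [3, 0, 2]
7: miss, evict 2, frames [3, 0, 7]
0: hit

{0, 3, 7}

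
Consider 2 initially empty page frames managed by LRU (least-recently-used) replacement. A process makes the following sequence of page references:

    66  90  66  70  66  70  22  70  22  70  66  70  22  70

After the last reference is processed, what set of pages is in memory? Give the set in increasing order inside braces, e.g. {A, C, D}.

66 -> fault, frames {66}
90 -> fault, frames {66,90}
66 -> hit
70 -> fault, evict 90, frames {66,70}
66 -> hit
70 -> hit
22 -> fault, evict 66, frames {70,22}
70 -> hit
22 -> hit
70 -> hit
66 -> fault, evict 22, frames {70,66}
70 -> hit
22 -> fault, evict 66, frames {70,22}
70 -> hit

{22, 70}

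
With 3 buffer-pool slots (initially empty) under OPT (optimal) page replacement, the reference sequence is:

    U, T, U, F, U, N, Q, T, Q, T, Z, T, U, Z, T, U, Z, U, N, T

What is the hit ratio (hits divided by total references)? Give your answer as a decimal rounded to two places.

U: fault, frames [U]
T: fault, frames [U, T]
U: hit
F: fault, frames [U, T, F]
U: hit
N: fault, evict F, frames [U, T, N]
Q: fault, evict N, frames [U, T, Q]
T: hit
Q: hit
T: hit
Z: fault, evict Q, frames [U, T, Z]
T: hit
U: hit
Z: hit
T: hit
U: hit
Z: hit
U: hit
N: fault, evict Z, frames [U, T, N]
T: hit
Hits: 13 of 20 references → 13/20 = 0.6500.

0.65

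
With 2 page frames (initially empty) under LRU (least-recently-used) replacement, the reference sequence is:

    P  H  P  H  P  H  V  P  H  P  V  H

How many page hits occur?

5

P -> fault, frames {P}
H -> fault, frames {P,H}
P -> hit
H -> hit
P -> hit
H -> hit
V -> fault, evict P, frames {H,V}
P -> fault, evict H, frames {V,P}
H -> fault, evict V, frames {P,H}
P -> hit
V -> fault, evict H, frames {P,V}
H -> fault, evict P, frames {V,H}
Hits: 5.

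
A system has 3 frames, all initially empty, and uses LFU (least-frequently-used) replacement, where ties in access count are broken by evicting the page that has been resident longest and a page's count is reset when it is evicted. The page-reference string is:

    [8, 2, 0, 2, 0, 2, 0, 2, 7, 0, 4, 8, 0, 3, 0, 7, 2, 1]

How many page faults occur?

8 -> miss, frames {8}
2 -> miss, frames {8,2}
0 -> miss, frames {8,2,0}
2 -> hit
0 -> hit
2 -> hit
0 -> hit
2 -> hit
7 -> miss, evict 8, frames {2,0,7}
0 -> hit
4 -> miss, evict 7, frames {2,0,4}
8 -> miss, evict 4, frames {2,0,8}
0 -> hit
3 -> miss, evict 8, frames {2,0,3}
0 -> hit
7 -> miss, evict 3, frames {2,0,7}
2 -> hit
1 -> miss, evict 7, frames {2,0,1}
Page faults: 9.

9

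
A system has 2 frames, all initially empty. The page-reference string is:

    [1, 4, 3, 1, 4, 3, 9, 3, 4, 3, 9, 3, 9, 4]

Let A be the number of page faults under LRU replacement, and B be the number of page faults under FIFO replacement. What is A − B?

Under LRU: F F F F F F F . F . F . . F → 10 faults.
Under FIFO: F F F F F F F . F F F . . F → 11 faults.
A − B = 10 − 11 = -1.

-1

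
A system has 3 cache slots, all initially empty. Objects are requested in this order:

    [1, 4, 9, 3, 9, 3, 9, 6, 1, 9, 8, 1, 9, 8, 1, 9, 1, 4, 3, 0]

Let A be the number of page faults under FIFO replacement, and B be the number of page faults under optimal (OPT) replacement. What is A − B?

2

Under FIFO: F F F F . . . F F F F . . . . . . F F F → 11 faults.
Under OPT: F F F F . . . F . . F . . . . . . F F F → 9 faults.
A − B = 11 − 9 = 2.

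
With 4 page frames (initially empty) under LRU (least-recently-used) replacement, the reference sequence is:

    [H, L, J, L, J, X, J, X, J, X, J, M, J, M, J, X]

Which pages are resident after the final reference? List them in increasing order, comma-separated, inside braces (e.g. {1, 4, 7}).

H -> fault, frames {H}
L -> fault, frames {H,L}
J -> fault, frames {H,L,J}
L -> hit
J -> hit
X -> fault, frames {H,L,J,X}
J -> hit
X -> hit
J -> hit
X -> hit
J -> hit
M -> fault, evict H, frames {L,X,J,M}
J -> hit
M -> hit
J -> hit
X -> hit

{J, L, M, X}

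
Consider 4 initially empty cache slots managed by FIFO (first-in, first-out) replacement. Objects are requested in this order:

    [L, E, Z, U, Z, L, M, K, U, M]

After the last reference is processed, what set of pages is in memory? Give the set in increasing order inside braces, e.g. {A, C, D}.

{K, M, U, Z}

L: miss, frames [L]
E: miss, frames [L, E]
Z: miss, frames [L, E, Z]
U: miss, frames [L, E, Z, U]
Z: hit
L: hit
M: miss, evict L, frames [E, Z, U, M]
K: miss, evict E, frames [Z, U, M, K]
U: hit
M: hit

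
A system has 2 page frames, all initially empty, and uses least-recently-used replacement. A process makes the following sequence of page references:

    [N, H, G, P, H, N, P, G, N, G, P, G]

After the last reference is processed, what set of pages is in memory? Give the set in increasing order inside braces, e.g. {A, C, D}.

{G, P}

N → fault, frames [N]
H → fault, frames [N, H]
G → fault, evict N, frames [H, G]
P → fault, evict H, frames [G, P]
H → fault, evict G, frames [P, H]
N → fault, evict P, frames [H, N]
P → fault, evict H, frames [N, P]
G → fault, evict N, frames [P, G]
N → fault, evict P, frames [G, N]
G → hit
P → fault, evict N, frames [G, P]
G → hit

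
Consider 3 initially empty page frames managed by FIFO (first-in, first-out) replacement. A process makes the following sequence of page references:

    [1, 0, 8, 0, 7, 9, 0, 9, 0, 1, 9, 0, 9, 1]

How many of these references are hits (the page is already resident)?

1: miss, frames [1]
0: miss, frames [1, 0]
8: miss, frames [1, 0, 8]
0: hit
7: miss, evict 1, frames [0, 8, 7]
9: miss, evict 0, frames [8, 7, 9]
0: miss, evict 8, frames [7, 9, 0]
9: hit
0: hit
1: miss, evict 7, frames [9, 0, 1]
9: hit
0: hit
9: hit
1: hit
Hits: 7.

7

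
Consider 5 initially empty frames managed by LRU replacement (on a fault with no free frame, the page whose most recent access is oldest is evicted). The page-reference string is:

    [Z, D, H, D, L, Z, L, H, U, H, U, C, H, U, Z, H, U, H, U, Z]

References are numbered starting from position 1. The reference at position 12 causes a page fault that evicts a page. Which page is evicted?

D

pos 1: Z: fault, frames [Z]
pos 2: D: fault, frames [Z, D]
pos 3: H: fault, frames [Z, D, H]
pos 4: D: hit
pos 5: L: fault, frames [Z, H, D, L]
pos 6: Z: hit
pos 7: L: hit
pos 8: H: hit
pos 9: U: fault, frames [D, Z, L, H, U]
pos 10: H: hit
pos 11: U: hit
pos 12: C: fault, evict D, frames [Z, L, H, U, C]
At position 12, page D is evicted.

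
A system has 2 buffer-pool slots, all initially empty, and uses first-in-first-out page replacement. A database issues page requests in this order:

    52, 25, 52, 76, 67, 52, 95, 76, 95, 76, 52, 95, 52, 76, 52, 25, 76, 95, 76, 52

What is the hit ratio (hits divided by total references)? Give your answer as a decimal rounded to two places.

0.25

52 -> miss, frames (52)
25 -> miss, frames (52 25)
52 -> hit
76 -> miss, evict 52, frames (25 76)
67 -> miss, evict 25, frames (76 67)
52 -> miss, evict 76, frames (67 52)
95 -> miss, evict 67, frames (52 95)
76 -> miss, evict 52, frames (95 76)
95 -> hit
76 -> hit
52 -> miss, evict 95, frames (76 52)
95 -> miss, evict 76, frames (52 95)
52 -> hit
76 -> miss, evict 52, frames (95 76)
52 -> miss, evict 95, frames (76 52)
25 -> miss, evict 76, frames (52 25)
76 -> miss, evict 52, frames (25 76)
95 -> miss, evict 25, frames (76 95)
76 -> hit
52 -> miss, evict 76, frames (95 52)
Hits: 5 of 20 references → 5/20 = 0.2500.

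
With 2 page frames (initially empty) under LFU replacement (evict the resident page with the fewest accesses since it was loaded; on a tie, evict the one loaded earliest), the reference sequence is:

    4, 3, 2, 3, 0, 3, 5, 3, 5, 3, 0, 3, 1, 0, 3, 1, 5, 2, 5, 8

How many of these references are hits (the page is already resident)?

4 -> fault, frames (4)
3 -> fault, frames (4 3)
2 -> fault, evict 4, frames (3 2)
3 -> hit
0 -> fault, evict 2, frames (3 0)
3 -> hit
5 -> fault, evict 0, frames (3 5)
3 -> hit
5 -> hit
3 -> hit
0 -> fault, evict 5, frames (3 0)
3 -> hit
1 -> fault, evict 0, frames (3 1)
0 -> fault, evict 1, frames (3 0)
3 -> hit
1 -> fault, evict 0, frames (3 1)
5 -> fault, evict 1, frames (3 5)
2 -> fault, evict 5, frames (3 2)
5 -> fault, evict 2, frames (3 5)
8 -> fault, evict 5, frames (3 8)
Hits: 7.

7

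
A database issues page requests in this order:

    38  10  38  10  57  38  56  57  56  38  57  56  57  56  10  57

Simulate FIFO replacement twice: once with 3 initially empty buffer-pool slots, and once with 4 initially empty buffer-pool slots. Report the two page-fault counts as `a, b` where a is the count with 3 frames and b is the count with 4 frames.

7, 4

3 frames: F F . . F . F . . F . . . . F F → 7 faults.
4 frames: F F . . F . F . . . . . . . . . → 4 faults.
4 < 7: adding a frame reduced faults, as is typical.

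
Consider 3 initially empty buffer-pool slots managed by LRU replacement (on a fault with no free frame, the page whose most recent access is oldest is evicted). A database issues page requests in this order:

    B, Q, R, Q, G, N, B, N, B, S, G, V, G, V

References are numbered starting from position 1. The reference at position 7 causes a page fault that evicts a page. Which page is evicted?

pos 1: B -> fault, frames {B}
pos 2: Q -> fault, frames {B,Q}
pos 3: R -> fault, frames {B,Q,R}
pos 4: Q -> hit
pos 5: G -> fault, evict B, frames {R,Q,G}
pos 6: N -> fault, evict R, frames {Q,G,N}
pos 7: B -> fault, evict Q, frames {G,N,B}
At position 7, page Q is evicted.

Q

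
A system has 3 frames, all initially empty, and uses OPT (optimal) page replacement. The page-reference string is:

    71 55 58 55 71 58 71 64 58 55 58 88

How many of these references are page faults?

71: miss, frames {71}
55: miss, frames {71,55}
58: miss, frames {71,55,58}
55: hit
71: hit
58: hit
71: hit
64: miss, evict 71, frames {55,58,64}
58: hit
55: hit
58: hit
88: miss, evict 64, frames {55,58,88}
Page faults: 5.

5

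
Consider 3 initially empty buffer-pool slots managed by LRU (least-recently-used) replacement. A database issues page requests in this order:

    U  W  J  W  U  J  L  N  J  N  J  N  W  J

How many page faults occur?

6

U → miss, frames (U)
W → miss, frames (U W)
J → miss, frames (U W J)
W → hit
U → hit
J → hit
L → miss, evict W, frames (U J L)
N → miss, evict U, frames (J L N)
J → hit
N → hit
J → hit
N → hit
W → miss, evict L, frames (J N W)
J → hit
Page faults: 6.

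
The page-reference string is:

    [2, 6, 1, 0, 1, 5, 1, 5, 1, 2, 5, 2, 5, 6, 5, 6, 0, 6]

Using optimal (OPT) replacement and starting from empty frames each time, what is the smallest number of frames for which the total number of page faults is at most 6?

f=1: 18 faults
f=2: 8 faults
f=3: 7 faults
f=4: 6 faults
f=5: 5 faults
Smallest f with faults ≤ 6 is 4.

4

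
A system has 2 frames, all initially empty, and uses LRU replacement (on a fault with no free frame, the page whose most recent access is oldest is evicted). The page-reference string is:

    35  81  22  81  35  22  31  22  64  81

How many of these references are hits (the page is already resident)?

35: fault, frames {35}
81: fault, frames {35,81}
22: fault, evict 35, frames {81,22}
81: hit
35: fault, evict 22, frames {81,35}
22: fault, evict 81, frames {35,22}
31: fault, evict 35, frames {22,31}
22: hit
64: fault, evict 31, frames {22,64}
81: fault, evict 22, frames {64,81}
Hits: 2.

2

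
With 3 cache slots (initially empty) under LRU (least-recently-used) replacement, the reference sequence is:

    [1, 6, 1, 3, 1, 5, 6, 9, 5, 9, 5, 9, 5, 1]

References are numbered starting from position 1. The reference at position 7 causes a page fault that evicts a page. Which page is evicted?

pos 1: 1: miss, frames (1)
pos 2: 6: miss, frames (1 6)
pos 3: 1: hit
pos 4: 3: miss, frames (6 1 3)
pos 5: 1: hit
pos 6: 5: miss, evict 6, frames (3 1 5)
pos 7: 6: miss, evict 3, frames (1 5 6)
At position 7, page 3 is evicted.

3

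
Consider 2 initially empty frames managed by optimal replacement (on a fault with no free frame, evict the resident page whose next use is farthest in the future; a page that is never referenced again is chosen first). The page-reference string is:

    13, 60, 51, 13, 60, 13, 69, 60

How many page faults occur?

5

13 -> miss, frames {13}
60 -> miss, frames {13,60}
51 -> miss, evict 60, frames {13,51}
13 -> hit
60 -> miss, evict 51, frames {13,60}
13 -> hit
69 -> miss, evict 13, frames {60,69}
60 -> hit
Page faults: 5.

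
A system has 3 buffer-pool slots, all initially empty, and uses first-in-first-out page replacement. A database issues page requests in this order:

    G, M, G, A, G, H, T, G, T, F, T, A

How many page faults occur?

G: miss, frames [G]
M: miss, frames [G, M]
G: hit
A: miss, frames [G, M, A]
G: hit
H: miss, evict G, frames [M, A, H]
T: miss, evict M, frames [A, H, T]
G: miss, evict A, frames [H, T, G]
T: hit
F: miss, evict H, frames [T, G, F]
T: hit
A: miss, evict T, frames [G, F, A]
Page faults: 8.

8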